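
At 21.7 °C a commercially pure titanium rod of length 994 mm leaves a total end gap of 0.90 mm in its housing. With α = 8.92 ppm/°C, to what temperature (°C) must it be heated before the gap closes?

123 °C

α·L₀·ΔT = 0.9 mm ⇒ ΔT = 0.9 / (8.92×10⁻⁶ × 994.0) = 101.5 K.
T = 21.7 + 101.5 = 123.2 °C.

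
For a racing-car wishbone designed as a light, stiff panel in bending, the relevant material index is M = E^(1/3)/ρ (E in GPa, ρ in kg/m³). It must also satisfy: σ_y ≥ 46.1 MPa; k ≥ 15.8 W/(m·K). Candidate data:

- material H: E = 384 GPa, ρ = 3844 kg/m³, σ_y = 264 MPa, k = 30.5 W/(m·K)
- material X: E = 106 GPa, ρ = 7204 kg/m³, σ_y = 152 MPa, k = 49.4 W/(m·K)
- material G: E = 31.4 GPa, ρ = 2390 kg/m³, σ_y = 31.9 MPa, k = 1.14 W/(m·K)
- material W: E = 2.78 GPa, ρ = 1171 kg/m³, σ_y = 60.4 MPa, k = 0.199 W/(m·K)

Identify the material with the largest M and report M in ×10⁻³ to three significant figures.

Screen on constraints: σ_y ≥ 46.1 MPa; k ≥ 15.8 W/(m·K). Survivors: material H, material X.
Per-candidate index values:
  material H: M = 1.89×10⁻³
  material X: M = 0.657×10⁻³
Highest index: material H.

material H, M = 1.89×10⁻³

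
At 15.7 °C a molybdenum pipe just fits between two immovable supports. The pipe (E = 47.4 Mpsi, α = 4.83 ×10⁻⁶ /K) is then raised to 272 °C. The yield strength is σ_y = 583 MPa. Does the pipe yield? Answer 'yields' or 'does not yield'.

E = 47.4 Mpsi = 326.8 GPa.
ΔT = 256.3 K. Constrained thermal stress σ = E·α·ΔT = 326.8×10³ MPa × 4.83×10⁻⁶ × 256.3 = 405 MPa (compressive).
Compare to σ_y = 583 MPa: σ < σ_y, so it does not yield.

does not yield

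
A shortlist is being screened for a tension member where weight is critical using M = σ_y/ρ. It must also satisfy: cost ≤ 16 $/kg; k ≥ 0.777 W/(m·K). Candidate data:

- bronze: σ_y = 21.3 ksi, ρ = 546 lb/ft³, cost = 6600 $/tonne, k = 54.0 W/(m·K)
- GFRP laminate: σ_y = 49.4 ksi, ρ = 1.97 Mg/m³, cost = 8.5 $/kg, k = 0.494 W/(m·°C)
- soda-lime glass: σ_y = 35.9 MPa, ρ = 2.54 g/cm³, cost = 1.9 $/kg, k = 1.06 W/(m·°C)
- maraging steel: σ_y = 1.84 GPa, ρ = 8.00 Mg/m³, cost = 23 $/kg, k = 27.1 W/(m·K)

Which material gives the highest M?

bronze

Screen on constraints: cost ≤ 16 $/kg; k ≥ 0.777 W/(m·K). Survivors: bronze, soda-lime glass.
In SI units:
  bronze: σ_y = 146.9 MPa, ρ = 8746 kg/m³
  soda-lime glass: σ_y = 35.90 MPa, ρ = 2540 kg/m³
  bronze: M = 16.8 kN·m/kg
  soda-lime glass: M = 14.1 kN·m/kg
Highest index: bronze.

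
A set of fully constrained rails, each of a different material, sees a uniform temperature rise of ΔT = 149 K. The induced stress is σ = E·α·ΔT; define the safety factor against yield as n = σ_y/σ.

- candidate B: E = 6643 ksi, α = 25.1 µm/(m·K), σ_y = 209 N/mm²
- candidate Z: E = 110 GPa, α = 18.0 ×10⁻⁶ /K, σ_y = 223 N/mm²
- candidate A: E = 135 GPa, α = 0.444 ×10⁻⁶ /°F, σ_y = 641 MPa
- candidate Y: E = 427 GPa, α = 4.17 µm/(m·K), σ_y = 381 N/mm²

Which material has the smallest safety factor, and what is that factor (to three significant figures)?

In consistent units (E in GPa, α in ×10⁻⁶/K, σ_y in MPa):
  candidate B: E = 45.80, α = 25.1, σ_y = 209.0 → σ = 171 MPa, n = 1.22
  candidate Z: E = 110.0, α = 18.0, σ_y = 223.0 → σ = 295 MPa, n = 0.756
  candidate A: E = 135.0, α = 0.799, σ_y = 641.0 → σ = 16.1 MPa, n = 39.9
  candidate Y: E = 427.0, α = 4.17, σ_y = 381.0 → σ = 265 MPa, n = 1.44
Smallest n: candidate Z with n = 0.756.

candidate Z, n = 0.756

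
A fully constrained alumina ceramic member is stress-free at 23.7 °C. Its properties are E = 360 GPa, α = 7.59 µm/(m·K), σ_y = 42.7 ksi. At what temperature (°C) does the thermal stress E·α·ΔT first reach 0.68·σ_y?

σ_y = 42.7 ksi = 294.4 MPa.
E·α·ΔT = 200.2 MPa ⇒ ΔT = 200.2 / (360.0×10³ × 7.59×10⁻⁶) = 73.27 K.
T = 23.7 + 73.27 = 96.97 °C.

97.0 °C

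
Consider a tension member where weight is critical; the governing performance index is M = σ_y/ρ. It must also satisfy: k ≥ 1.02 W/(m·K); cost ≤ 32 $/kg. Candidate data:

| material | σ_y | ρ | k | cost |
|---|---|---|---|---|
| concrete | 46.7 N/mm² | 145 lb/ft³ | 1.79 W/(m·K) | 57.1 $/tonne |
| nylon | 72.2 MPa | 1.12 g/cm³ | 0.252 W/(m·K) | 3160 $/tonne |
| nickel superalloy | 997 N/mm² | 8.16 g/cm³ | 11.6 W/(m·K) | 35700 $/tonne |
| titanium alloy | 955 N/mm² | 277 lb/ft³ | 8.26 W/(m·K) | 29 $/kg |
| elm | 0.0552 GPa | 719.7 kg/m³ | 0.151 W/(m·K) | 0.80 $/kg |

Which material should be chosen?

Screen on constraints: k ≥ 1.02 W/(m·K); cost ≤ 32 $/kg. Survivors: concrete, titanium alloy.
Convert each candidate to consistent units, then evaluate M:
  concrete: σ_y = 46.70 MPa, ρ = 2323 kg/m³
  titanium alloy: σ_y = 955.0 MPa, ρ = 4437 kg/m³
  titanium alloy: M = 215 kN·m/kg
  concrete: M = 20.1 kN·m/kg
Titanium alloy ranks first.

titanium alloy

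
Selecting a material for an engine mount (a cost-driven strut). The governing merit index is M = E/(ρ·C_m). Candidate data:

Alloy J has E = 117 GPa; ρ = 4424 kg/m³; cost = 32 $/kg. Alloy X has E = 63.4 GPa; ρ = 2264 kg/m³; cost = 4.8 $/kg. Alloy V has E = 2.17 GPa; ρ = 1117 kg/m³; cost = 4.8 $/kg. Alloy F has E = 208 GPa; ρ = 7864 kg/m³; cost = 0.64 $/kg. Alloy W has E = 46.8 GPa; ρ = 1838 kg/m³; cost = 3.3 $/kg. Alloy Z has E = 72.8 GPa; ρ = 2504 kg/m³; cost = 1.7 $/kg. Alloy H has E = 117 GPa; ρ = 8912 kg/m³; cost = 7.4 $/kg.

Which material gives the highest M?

Computing M directly (units already consistent):
  alloy F: M = 41.3 MN·m per $
  alloy Z: M = 17.1 MN·m per $
  alloy W: M = 7.72 MN·m per $
  alloy X: M = 5.83 MN·m per $
  alloy H: M = 1.77 MN·m per $
  alloy J: M = 0.826 MN·m per $
  alloy V: M = 0.405 MN·m per $
The maximum is for alloy F.

alloy F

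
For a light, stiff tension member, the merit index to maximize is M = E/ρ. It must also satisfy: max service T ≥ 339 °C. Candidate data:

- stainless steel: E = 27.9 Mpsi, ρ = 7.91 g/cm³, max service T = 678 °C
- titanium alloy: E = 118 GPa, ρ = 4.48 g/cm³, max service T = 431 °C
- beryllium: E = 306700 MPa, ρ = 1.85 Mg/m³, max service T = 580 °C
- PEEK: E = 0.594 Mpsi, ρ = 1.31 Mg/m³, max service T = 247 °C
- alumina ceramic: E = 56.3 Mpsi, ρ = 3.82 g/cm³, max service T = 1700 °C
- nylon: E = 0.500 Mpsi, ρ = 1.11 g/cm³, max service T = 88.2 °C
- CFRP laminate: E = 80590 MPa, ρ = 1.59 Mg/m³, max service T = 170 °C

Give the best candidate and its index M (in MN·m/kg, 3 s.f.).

beryllium, M = 166 MN·m/kg

Screen on constraints: max service T ≥ 339 °C. Survivors: stainless steel, titanium alloy, beryllium, alumina ceramic.
After converting to SI:
  stainless steel: E = 192.4 GPa, ρ = 7910 kg/m³
  titanium alloy: E = 118.0 GPa, ρ = 4480 kg/m³
  beryllium: E = 306.7 GPa, ρ = 1850 kg/m³
  alumina ceramic: E = 388.2 GPa, ρ = 3820 kg/m³
  beryllium: M = 166 MN·m/kg
  alumina ceramic: M = 102 MN·m/kg
  titanium alloy: M = 26.3 MN·m/kg
  stainless steel: M = 24.3 MN·m/kg
Beryllium ranks first.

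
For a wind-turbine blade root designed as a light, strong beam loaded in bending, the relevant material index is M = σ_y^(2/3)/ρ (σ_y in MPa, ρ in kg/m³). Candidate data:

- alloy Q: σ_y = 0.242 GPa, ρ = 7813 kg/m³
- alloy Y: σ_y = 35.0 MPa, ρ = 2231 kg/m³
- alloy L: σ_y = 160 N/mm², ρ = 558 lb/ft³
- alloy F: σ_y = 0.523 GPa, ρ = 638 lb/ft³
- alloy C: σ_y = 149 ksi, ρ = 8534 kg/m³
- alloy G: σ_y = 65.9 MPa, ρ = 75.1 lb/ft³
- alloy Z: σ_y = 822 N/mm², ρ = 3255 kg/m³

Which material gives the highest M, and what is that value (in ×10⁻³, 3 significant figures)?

alloy Z, M = 27.0×10⁻³

In SI units:
  alloy Q: σ_y = 242.0 MPa, ρ = 7813 kg/m³
  alloy Y: σ_y = 35.00 MPa, ρ = 2231 kg/m³
  alloy L: σ_y = 160.0 MPa, ρ = 8938 kg/m³
  alloy F: σ_y = 523.0 MPa, ρ = 10220 kg/m³
  alloy C: σ_y = 1027 MPa, ρ = 8534 kg/m³
  alloy G: σ_y = 65.90 MPa, ρ = 1203 kg/m³
  alloy Z: σ_y = 822.0 MPa, ρ = 3255 kg/m³
  alloy Z: M = 27.0×10⁻³
  alloy G: M = 13.6×10⁻³
  alloy C: M = 11.9×10⁻³
  alloy F: M = 6.35×10⁻³
  alloy Q: M = 4.97×10⁻³
  alloy Y: M = 4.80×10⁻³
  alloy L: M = 3.30×10⁻³
The maximum is for alloy Z.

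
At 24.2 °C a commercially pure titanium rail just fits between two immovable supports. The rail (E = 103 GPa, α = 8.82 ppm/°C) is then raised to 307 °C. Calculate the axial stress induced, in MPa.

257 MPa

ΔT = 282.8 K. Constrained thermal stress σ = E·α·ΔT = 103.0×10³ MPa × 8.82×10⁻⁶ × 282.8 = 257 MPa (compressive).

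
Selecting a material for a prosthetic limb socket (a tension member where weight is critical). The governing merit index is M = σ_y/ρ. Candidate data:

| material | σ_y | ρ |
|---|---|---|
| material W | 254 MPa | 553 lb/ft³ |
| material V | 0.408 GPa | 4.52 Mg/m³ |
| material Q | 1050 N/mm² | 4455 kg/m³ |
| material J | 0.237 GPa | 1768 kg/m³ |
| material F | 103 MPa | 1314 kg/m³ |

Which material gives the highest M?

material Q

After converting to SI:
  material W: σ_y = 254.0 MPa, ρ = 8858 kg/m³
  material V: σ_y = 408.0 MPa, ρ = 4520 kg/m³
  material Q: σ_y = 1050 MPa, ρ = 4455 kg/m³
  material J: σ_y = 237.0 MPa, ρ = 1768 kg/m³
  material F: σ_y = 103.0 MPa, ρ = 1314 kg/m³
  material Q: M = 236 kN·m/kg
  material J: M = 134 kN·m/kg
  material V: M = 90.3 kN·m/kg
  material F: M = 78.4 kN·m/kg
  material W: M = 28.7 kN·m/kg
Highest index: material Q.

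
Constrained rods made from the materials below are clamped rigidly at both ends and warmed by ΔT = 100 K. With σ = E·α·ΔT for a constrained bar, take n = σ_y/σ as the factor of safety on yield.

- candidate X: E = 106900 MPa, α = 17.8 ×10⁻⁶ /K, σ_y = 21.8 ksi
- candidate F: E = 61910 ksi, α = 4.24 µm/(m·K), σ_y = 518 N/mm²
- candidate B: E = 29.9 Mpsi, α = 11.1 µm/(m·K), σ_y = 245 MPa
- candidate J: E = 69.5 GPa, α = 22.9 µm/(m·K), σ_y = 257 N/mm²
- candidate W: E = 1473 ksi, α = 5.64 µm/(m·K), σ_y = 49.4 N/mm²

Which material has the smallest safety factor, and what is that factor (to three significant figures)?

In consistent units (E in GPa, α in ×10⁻⁶/K, σ_y in MPa):
  candidate X: E = 106.9, α = 17.8, σ_y = 150.3 → σ = 190 MPa, n = 0.790
  candidate F: E = 426.9, α = 4.24, σ_y = 518.0 → σ = 181 MPa, n = 2.86
  candidate B: E = 206.2, α = 11.1, σ_y = 245.0 → σ = 229 MPa, n = 1.07
  candidate J: E = 69.50, α = 22.9, σ_y = 257.0 → σ = 159 MPa, n = 1.61
  candidate W: E = 10.16, α = 5.64, σ_y = 49.40 → σ = 5.73 MPa, n = 8.62
The minimum is candidate X at n = 0.790.

candidate X, n = 0.790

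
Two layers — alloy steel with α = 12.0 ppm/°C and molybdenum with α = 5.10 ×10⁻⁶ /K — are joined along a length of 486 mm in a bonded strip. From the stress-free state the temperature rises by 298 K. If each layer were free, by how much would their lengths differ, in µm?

999 µm

Δα = |12.0 − 5.10|×10⁻⁶/K = 6.90×10⁻⁶/K.
ΔL_mismatch = Δα·L·ΔT = 6.90×10⁻⁶ × 486.0 mm × 298.0 K = 999 µm.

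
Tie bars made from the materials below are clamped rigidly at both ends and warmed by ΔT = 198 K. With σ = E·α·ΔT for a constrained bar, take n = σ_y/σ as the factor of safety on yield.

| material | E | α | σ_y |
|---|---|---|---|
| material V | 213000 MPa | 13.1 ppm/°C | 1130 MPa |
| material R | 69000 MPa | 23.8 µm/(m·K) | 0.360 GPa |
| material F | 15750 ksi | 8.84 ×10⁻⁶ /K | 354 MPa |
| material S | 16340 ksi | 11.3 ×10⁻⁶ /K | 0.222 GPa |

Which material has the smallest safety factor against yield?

With everything in SI (GPa, ×10⁻⁶/K, MPa):
  material V: E = 213.0, α = 13.1, σ_y = 1130 → σ = 552 MPa, n = 2.05
  material R: E = 69.00, α = 23.8, σ_y = 360.0 → σ = 325 MPa, n = 1.11
  material F: E = 108.6, α = 8.84, σ_y = 354.0 → σ = 190 MPa, n = 1.86
  material S: E = 112.7, α = 11.3, σ_y = 222.0 → σ = 252 MPa, n = 0.881
Smallest n: material S with n = 0.881.

material S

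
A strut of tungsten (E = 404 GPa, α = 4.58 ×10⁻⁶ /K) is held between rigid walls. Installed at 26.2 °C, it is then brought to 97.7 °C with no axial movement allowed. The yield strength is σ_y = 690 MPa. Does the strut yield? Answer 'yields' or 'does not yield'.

does not yield

ΔT = 71.50 K. Constrained thermal stress σ = E·α·ΔT = 404.0×10³ MPa × 4.58×10⁻⁶ × 71.50 = 132 MPa (compressive).
Compare to σ_y = 690 MPa: σ < σ_y, so it does not yield.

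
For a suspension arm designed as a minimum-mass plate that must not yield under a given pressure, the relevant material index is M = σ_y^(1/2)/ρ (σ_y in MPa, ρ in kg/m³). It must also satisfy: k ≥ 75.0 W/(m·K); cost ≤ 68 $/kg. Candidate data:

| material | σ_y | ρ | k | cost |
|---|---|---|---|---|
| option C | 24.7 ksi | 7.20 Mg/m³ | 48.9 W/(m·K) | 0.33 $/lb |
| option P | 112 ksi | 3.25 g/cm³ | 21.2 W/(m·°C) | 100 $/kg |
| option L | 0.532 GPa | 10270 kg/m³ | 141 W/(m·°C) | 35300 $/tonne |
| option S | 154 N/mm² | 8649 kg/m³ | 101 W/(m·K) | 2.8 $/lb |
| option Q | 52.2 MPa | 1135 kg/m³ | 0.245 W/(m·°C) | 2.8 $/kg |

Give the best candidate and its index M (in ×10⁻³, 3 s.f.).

option L, M = 2.25×10⁻³

Screen on constraints: k ≥ 75.0 W/(m·K); cost ≤ 68 $/kg. Survivors: option L, option S.
Normalizing units and computing the index:
  option L: σ_y = 532.0 MPa, ρ = 10270 kg/m³
  option S: σ_y = 154.0 MPa, ρ = 8649 kg/m³
  option L: M = 2.25×10⁻³
  option S: M = 1.43×10⁻³
The maximum is for option L.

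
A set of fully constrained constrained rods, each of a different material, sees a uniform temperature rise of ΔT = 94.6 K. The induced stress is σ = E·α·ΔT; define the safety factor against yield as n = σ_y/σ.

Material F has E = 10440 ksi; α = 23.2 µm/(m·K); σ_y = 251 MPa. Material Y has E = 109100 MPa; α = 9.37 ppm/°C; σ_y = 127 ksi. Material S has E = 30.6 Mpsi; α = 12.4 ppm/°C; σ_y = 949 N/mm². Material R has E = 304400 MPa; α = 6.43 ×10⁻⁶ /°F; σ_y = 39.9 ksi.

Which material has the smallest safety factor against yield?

Converting E to GPa, α to ×10⁻⁶/K, σ_y to MPa, then σ and n for each:
  material F: E = 71.98, α = 23.2, σ_y = 251.0 → σ = 158 MPa, n = 1.59
  material Y: E = 109.1, α = 9.37, σ_y = 875.6 → σ = 96.7 MPa, n = 9.05
  material S: E = 211.0, α = 12.4, σ_y = 949.0 → σ = 247 MPa, n = 3.83
  material R: E = 304.4, α = 11.6, σ_y = 275.1 → σ = 333 MPa, n = 0.825
The minimum is material R at n = 0.825.

material R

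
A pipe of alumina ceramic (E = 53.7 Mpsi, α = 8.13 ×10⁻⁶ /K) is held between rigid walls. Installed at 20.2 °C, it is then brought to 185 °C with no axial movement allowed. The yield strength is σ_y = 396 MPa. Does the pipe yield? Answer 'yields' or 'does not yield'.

yields

E = 53.7 Mpsi = 370.2 GPa.
ΔT = 164.8 K. Constrained thermal stress σ = E·α·ΔT = 370.2×10³ MPa × 8.13×10⁻⁶ × 164.8 = 496 MPa (compressive).
Compare to σ_y = 396 MPa: σ ≥ σ_y, so it yields.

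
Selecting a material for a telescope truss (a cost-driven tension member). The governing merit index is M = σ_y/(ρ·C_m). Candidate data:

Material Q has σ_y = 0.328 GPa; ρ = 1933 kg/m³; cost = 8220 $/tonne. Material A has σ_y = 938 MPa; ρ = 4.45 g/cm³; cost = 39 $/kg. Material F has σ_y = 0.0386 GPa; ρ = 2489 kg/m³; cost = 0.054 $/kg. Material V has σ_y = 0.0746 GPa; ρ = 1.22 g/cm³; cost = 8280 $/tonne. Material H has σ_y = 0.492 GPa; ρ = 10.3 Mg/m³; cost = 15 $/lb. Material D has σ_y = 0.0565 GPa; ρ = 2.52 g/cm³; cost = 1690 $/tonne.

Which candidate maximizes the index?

material F

After converting to SI:
  material Q: σ_y = 328.0 MPa, ρ = 1933 kg/m³, cost = 8.220 $/kg
  material A: σ_y = 938.0 MPa, ρ = 4450 kg/m³, cost = 39.00 $/kg
  material F: σ_y = 38.60 MPa, ρ = 2489 kg/m³, cost = 0.05400 $/kg
  material V: σ_y = 74.60 MPa, ρ = 1220 kg/m³, cost = 8.280 $/kg
  material H: σ_y = 492.0 MPa, ρ = 10300 kg/m³, cost = 33.07 $/kg
  material D: σ_y = 56.50 MPa, ρ = 2520 kg/m³, cost = 1.690 $/kg
  material F: M = 287 kN·m per $
  material Q: M = 20.6 kN·m per $
  material D: M = 13.3 kN·m per $
  material V: M = 7.38 kN·m per $
  material A: M = 5.40 kN·m per $
  material H: M = 1.44 kN·m per $
Highest index: material F.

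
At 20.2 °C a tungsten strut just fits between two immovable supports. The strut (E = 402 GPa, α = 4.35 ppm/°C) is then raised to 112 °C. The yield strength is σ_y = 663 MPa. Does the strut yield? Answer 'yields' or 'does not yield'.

does not yield

ΔT = 91.80 K. Constrained thermal stress σ = E·α·ΔT = 402.0×10³ MPa × 4.35×10⁻⁶ × 91.80 = 161 MPa (compressive).
Compare to σ_y = 663 MPa: σ < σ_y, so it does not yield.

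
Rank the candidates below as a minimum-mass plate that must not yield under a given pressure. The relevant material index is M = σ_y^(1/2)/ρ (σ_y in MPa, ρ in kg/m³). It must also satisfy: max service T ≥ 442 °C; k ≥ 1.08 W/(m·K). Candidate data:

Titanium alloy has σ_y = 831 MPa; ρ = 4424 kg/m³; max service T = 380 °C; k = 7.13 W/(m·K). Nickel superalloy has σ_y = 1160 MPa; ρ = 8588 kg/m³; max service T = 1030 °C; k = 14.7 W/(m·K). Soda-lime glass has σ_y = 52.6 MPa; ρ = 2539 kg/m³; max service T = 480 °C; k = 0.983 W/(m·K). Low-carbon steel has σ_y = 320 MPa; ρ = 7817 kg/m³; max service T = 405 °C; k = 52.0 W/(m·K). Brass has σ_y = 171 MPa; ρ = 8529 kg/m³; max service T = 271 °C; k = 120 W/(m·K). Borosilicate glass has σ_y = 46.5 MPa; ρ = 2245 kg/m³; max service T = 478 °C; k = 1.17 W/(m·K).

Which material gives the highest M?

nickel superalloy

Screen on constraints: max service T ≥ 442 °C; k ≥ 1.08 W/(m·K). Survivors: nickel superalloy, borosilicate glass.
Evaluate M for each candidate:
  nickel superalloy: M = 3.97×10⁻³
  borosilicate glass: M = 3.04×10⁻³
Nickel superalloy has the largest M.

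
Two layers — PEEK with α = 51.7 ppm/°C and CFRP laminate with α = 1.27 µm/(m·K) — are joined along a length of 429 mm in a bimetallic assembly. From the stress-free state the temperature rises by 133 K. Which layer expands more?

α(PEEK) = 51.7×10⁻⁶/K vs α(CFRP laminate) = 1.27×10⁻⁶/K.
Higher α expands more for the same ΔT: PEEK.

PEEK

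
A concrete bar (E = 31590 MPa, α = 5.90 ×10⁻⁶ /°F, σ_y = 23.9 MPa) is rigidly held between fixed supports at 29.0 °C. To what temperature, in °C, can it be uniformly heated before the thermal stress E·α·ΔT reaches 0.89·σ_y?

92.4 °C

E = 31590 MPa = 31.59 GPa.
α = 5.90×10⁻⁶/°F × 9/5 = 10.6×10⁻⁶/K.
E·α·ΔT = 21.27 MPa ⇒ ΔT = 21.27 / (31.59×10³ × 10.6×10⁻⁶) = 63.40 K.
T = 29.0 + 63.40 = 92.40 °C.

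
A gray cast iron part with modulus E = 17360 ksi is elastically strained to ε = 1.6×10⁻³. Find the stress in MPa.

192 MPa

E = 17360 ksi = 119.7 GPa.
σ = E·ε = 119700 MPa × 1.6×10⁻³ = 192 MPa.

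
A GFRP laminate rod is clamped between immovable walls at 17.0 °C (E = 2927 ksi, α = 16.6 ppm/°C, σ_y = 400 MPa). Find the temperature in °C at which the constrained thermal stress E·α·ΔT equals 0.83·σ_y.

E = 2927 ksi = 20.18 GPa.
E·α·ΔT = 332.0 MPa ⇒ ΔT = 332.0 / (20.18×10³ × 16.6×10⁻⁶) = 991.0 K.
T = 17.0 + 991.0 = 1008 °C.

1010 °C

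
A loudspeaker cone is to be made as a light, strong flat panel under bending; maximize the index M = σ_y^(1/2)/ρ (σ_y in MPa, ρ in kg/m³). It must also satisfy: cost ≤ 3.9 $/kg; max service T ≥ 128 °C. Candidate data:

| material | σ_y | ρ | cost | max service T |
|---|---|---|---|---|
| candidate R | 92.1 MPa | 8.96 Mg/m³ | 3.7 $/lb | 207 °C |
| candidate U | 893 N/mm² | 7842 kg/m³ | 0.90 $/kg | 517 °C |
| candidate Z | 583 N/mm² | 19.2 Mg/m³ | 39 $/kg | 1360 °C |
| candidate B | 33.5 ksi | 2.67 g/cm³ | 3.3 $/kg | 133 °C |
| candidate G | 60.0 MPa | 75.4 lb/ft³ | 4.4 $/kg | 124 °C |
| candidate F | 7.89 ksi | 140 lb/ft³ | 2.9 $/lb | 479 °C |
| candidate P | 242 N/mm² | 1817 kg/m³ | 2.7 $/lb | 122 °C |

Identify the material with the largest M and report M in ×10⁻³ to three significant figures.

Screen on constraints: cost ≤ 3.9 $/kg; max service T ≥ 128 °C. Survivors: candidate U, candidate B.
Putting every candidate on a common basis:
  candidate U: σ_y = 893.0 MPa, ρ = 7842 kg/m³
  candidate B: σ_y = 231.0 MPa, ρ = 2670 kg/m³
  candidate B: M = 5.69×10⁻³
  candidate U: M = 3.81×10⁻³
Highest index: candidate B.

candidate B, M = 5.69×10⁻³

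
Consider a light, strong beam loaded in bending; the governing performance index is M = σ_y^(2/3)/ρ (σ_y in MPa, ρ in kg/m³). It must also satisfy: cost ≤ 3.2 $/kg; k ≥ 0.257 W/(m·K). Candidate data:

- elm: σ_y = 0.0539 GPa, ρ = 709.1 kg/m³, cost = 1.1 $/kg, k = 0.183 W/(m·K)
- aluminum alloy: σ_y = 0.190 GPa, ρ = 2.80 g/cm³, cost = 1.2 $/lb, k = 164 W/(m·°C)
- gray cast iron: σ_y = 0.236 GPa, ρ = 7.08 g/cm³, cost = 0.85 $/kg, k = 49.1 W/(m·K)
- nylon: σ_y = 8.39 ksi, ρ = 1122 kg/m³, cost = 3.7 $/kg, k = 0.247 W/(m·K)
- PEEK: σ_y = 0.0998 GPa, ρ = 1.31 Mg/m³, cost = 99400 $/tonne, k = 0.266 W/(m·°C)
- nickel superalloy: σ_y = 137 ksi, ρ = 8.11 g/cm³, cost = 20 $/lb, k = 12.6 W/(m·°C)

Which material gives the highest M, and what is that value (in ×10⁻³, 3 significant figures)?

Screen on constraints: cost ≤ 3.2 $/kg; k ≥ 0.257 W/(m·K). Survivors: aluminum alloy, gray cast iron.
Putting every candidate on a common basis:
  aluminum alloy: σ_y = 190.0 MPa, ρ = 2800 kg/m³
  gray cast iron: σ_y = 236.0 MPa, ρ = 7080 kg/m³
  aluminum alloy: M = 11.8×10⁻³
  gray cast iron: M = 5.39×10⁻³
Aluminum alloy has the largest M.

aluminum alloy, M = 11.8×10⁻³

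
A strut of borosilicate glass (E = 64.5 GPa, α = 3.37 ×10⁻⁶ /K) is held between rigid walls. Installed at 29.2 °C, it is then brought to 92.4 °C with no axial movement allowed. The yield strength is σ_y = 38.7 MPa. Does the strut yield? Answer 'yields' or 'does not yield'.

does not yield

ΔT = 63.20 K. Constrained thermal stress σ = E·α·ΔT = 64.50×10³ MPa × 3.37×10⁻⁶ × 63.20 = 13.7 MPa (compressive).
Compare to σ_y = 38.7 MPa: σ < σ_y, so it does not yield.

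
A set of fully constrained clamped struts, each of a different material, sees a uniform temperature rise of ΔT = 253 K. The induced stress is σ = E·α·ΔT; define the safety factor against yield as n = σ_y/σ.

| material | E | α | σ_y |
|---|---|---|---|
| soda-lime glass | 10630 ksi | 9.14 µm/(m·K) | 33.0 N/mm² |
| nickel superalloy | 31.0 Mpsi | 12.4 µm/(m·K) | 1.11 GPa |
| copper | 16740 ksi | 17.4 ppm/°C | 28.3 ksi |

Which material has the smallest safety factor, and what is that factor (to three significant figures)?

Converting E to GPa, α to ×10⁻⁶/K, σ_y to MPa, then σ and n for each:
  soda-lime glass: E = 73.29, α = 9.14, σ_y = 33.00 → σ = 169 MPa, n = 0.195
  nickel superalloy: E = 213.7, α = 12.4, σ_y = 1110 → σ = 671 MPa, n = 1.66
  copper: E = 115.4, α = 17.4, σ_y = 195.1 → σ = 508 MPa, n = 0.384
The minimum is soda-lime glass at n = 0.195.

soda-lime glass, n = 0.195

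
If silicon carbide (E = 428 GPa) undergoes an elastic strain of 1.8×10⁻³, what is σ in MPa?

770 MPa

σ = E·ε = 428000 MPa × 1.8×10⁻³ = 770 MPa.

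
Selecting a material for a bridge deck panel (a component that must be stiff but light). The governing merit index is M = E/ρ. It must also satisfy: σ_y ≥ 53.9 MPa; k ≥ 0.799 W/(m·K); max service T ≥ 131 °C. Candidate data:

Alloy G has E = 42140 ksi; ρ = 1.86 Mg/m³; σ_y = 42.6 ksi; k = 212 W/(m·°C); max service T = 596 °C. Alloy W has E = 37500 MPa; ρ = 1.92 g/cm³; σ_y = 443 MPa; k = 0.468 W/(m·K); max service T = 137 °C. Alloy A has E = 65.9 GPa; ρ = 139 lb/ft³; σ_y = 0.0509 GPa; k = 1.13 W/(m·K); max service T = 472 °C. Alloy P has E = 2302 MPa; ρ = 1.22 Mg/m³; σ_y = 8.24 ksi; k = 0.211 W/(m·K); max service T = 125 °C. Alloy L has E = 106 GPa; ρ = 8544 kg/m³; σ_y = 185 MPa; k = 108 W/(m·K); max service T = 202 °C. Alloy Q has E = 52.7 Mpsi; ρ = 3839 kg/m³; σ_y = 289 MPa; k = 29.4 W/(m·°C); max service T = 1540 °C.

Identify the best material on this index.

alloy G

Screen on constraints: σ_y ≥ 53.9 MPa; k ≥ 0.799 W/(m·K); max service T ≥ 131 °C. Survivors: alloy G, alloy L, alloy Q.
Convert each candidate to consistent units, then evaluate M:
  alloy G: E = 290.5 GPa, ρ = 1860 kg/m³
  alloy L: E = 106.0 GPa, ρ = 8544 kg/m³
  alloy Q: E = 363.4 GPa, ρ = 3839 kg/m³
  alloy G: M = 156 MN·m/kg
  alloy Q: M = 94.6 MN·m/kg
  alloy L: M = 12.4 MN·m/kg
The maximum is for alloy G.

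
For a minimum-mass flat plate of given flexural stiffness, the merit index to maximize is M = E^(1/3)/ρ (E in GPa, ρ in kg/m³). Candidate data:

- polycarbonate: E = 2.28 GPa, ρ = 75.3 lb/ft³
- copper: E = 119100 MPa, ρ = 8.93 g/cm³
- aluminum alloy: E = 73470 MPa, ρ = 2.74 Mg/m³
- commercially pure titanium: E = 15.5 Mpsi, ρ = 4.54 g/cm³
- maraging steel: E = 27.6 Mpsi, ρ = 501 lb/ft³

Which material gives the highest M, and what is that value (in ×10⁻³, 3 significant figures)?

In SI units:
  polycarbonate: E = 2.280 GPa, ρ = 1206 kg/m³
  copper: E = 119.1 GPa, ρ = 8930 kg/m³
  aluminum alloy: E = 73.47 GPa, ρ = 2740 kg/m³
  commercially pure titanium: E = 106.9 GPa, ρ = 4540 kg/m³
  maraging steel: E = 190.3 GPa, ρ = 8025 kg/m³
  aluminum alloy: M = 1.53×10⁻³
  polycarbonate: M = 1.09×10⁻³
  commercially pure titanium: M = 1.05×10⁻³
  maraging steel: M = 0.717×10⁻³
  copper: M = 0.551×10⁻³
Aluminum alloy has the largest M.

aluminum alloy, M = 1.53×10⁻³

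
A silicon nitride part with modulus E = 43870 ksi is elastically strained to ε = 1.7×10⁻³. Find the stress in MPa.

514 MPa

E = 43870 ksi = 302.5 GPa.
σ = E·ε = 302500 MPa × 1.7×10⁻³ = 514 MPa.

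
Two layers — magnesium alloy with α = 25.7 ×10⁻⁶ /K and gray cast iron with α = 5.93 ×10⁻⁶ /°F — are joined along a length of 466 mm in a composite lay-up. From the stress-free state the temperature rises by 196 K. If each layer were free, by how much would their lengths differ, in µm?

gray cast iron: α = 5.93×10⁻⁶/°F × 9/5 = 10.7×10⁻⁶/K.
Δα = |25.7 − 10.7|×10⁻⁶/K = 15.0×10⁻⁶/K.
ΔL_mismatch = Δα·L·ΔT = 15.0×10⁻⁶ × 466.0 mm × 196.0 K = 1370 µm.

1370 µm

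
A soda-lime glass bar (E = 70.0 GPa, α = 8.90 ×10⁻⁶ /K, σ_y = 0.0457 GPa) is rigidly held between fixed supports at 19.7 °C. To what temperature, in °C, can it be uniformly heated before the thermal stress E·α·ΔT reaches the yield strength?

σ_y = 0.0457 GPa = 45.70 MPa.
E·α·ΔT = 45.70 MPa ⇒ ΔT = 45.70 / (70.00×10³ × 8.90×10⁻⁶) = 73.35 K.
T = 19.7 + 73.35 = 93.05 °C.

93.1 °C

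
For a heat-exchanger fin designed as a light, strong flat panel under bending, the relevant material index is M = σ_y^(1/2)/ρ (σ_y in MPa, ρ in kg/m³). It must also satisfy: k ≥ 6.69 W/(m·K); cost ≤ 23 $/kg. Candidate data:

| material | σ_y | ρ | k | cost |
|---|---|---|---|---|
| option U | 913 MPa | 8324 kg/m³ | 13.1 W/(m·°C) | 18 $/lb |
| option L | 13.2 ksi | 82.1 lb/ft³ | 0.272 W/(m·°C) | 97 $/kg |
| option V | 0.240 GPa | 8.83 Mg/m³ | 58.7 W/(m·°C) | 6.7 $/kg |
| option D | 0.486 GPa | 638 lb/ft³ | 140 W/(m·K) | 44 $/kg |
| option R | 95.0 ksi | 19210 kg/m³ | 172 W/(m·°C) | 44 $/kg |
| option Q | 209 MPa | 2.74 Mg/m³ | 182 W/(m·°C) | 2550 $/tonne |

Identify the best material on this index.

option Q

Screen on constraints: k ≥ 6.69 W/(m·K); cost ≤ 23 $/kg. Survivors: option V, option Q.
Normalizing units and computing the index:
  option V: σ_y = 240.0 MPa, ρ = 8830 kg/m³
  option Q: σ_y = 209.0 MPa, ρ = 2740 kg/m³
  option Q: M = 5.28×10⁻³
  option V: M = 1.75×10⁻³
The maximum is for option Q.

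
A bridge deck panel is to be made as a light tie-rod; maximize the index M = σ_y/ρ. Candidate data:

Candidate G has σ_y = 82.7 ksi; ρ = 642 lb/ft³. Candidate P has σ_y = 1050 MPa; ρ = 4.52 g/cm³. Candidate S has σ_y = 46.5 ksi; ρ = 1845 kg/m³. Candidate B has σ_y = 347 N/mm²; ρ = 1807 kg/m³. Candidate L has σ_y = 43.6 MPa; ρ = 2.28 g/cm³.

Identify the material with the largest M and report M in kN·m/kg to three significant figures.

candidate P, M = 232 kN·m/kg

Putting every candidate on a common basis:
  candidate G: σ_y = 570.2 MPa, ρ = 10280 kg/m³
  candidate P: σ_y = 1050 MPa, ρ = 4520 kg/m³
  candidate S: σ_y = 320.6 MPa, ρ = 1845 kg/m³
  candidate B: σ_y = 347.0 MPa, ρ = 1807 kg/m³
  candidate L: σ_y = 43.60 MPa, ρ = 2280 kg/m³
  candidate P: M = 232 kN·m/kg
  candidate B: M = 192 kN·m/kg
  candidate S: M = 174 kN·m/kg
  candidate G: M = 55.4 kN·m/kg
  candidate L: M = 19.1 kN·m/kg
The maximum is for candidate P.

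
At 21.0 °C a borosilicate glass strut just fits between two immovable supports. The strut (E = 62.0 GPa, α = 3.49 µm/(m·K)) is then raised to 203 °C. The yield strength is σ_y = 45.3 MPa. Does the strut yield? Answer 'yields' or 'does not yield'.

does not yield

ΔT = 182.0 K. Constrained thermal stress σ = E·α·ΔT = 62.00×10³ MPa × 3.49×10⁻⁶ × 182.0 = 39.4 MPa (compressive).
Compare to σ_y = 45.3 MPa: σ < σ_y, so it does not yield.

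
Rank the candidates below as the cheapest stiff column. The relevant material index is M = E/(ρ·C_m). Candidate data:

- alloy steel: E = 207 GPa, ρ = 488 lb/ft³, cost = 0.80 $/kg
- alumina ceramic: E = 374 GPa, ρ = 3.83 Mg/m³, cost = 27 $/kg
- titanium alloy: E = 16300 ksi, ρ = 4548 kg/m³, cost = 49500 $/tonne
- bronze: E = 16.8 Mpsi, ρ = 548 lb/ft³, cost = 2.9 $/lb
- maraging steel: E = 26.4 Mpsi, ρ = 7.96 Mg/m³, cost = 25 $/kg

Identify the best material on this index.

In SI units:
  alloy steel: E = 207.0 GPa, ρ = 7817 kg/m³, cost = 0.8000 $/kg
  alumina ceramic: E = 374.0 GPa, ρ = 3830 kg/m³, cost = 27.00 $/kg
  titanium alloy: E = 112.4 GPa, ρ = 4548 kg/m³, cost = 49.50 $/kg
  bronze: E = 115.8 GPa, ρ = 8778 kg/m³, cost = 6.393 $/kg
  maraging steel: E = 182.0 GPa, ρ = 7960 kg/m³, cost = 25.00 $/kg
  alloy steel: M = 33.1 MN·m per $
  alumina ceramic: M = 3.62 MN·m per $
  bronze: M = 2.06 MN·m per $
  maraging steel: M = 0.915 MN·m per $
  titanium alloy: M = 0.499 MN·m per $
Alloy steel has the largest M.

alloy steel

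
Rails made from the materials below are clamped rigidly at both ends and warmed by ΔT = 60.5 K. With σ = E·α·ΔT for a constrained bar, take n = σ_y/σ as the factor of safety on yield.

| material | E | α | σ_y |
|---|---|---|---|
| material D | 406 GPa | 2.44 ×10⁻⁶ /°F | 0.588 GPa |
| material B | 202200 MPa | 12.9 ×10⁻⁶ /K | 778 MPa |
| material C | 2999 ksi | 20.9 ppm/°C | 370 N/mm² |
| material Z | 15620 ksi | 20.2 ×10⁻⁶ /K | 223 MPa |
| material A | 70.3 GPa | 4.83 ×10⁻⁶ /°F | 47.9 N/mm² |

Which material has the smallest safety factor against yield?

material A

In consistent units (E in GPa, α in ×10⁻⁶/K, σ_y in MPa):
  material D: E = 406.0, α = 4.39, σ_y = 588.0 → σ = 108 MPa, n = 5.45
  material B: E = 202.2, α = 12.9, σ_y = 778.0 → σ = 158 MPa, n = 4.93
  material C: E = 20.68, α = 20.9, σ_y = 370.0 → σ = 26.1 MPa, n = 14.2
  material Z: E = 107.7, α = 20.2, σ_y = 223.0 → σ = 132 MPa, n = 1.69
  material A: E = 70.30, α = 8.69, σ_y = 47.90 → σ = 37.0 MPa, n = 1.30
The minimum is material A at n = 1.30.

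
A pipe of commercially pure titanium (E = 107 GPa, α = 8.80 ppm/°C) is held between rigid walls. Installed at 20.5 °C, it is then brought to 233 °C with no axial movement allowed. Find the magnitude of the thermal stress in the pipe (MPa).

ΔT = 212.5 K. Constrained thermal stress σ = E·α·ΔT = 107.0×10³ MPa × 8.80×10⁻⁶ × 212.5 = 200 MPa (compressive).

200 MPa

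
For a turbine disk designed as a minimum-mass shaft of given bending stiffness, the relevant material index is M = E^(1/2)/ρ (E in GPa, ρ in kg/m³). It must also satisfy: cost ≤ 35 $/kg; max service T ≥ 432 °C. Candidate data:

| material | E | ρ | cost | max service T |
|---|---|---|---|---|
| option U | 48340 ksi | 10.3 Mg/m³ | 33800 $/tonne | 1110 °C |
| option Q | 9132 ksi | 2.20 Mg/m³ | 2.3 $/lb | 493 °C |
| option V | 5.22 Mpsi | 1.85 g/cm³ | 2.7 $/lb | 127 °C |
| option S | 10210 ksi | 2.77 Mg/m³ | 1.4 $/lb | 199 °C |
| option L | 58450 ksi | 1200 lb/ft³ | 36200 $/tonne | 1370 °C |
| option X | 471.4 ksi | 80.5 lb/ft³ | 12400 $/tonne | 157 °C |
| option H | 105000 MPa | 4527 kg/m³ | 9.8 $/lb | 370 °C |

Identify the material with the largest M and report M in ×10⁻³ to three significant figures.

option Q, M = 3.61×10⁻³

Screen on constraints: cost ≤ 35 $/kg; max service T ≥ 432 °C. Survivors: option U, option Q.
Putting every candidate on a common basis:
  option U: E = 333.3 GPa, ρ = 10300 kg/m³
  option Q: E = 62.96 GPa, ρ = 2200 kg/m³
  option Q: M = 3.61×10⁻³
  option U: M = 1.77×10⁻³
Highest index: option Q.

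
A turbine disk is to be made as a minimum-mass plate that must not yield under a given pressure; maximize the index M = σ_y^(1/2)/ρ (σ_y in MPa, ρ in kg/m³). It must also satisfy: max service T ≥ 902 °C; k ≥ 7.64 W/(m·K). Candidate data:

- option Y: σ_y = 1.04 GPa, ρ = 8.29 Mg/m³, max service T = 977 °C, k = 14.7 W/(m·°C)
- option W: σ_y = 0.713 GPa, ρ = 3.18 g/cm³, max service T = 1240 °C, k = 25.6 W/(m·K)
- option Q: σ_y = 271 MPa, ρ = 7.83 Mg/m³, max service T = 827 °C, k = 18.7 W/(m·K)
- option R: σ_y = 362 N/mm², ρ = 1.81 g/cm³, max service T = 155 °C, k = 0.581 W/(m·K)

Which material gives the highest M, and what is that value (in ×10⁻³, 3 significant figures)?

option W, M = 8.40×10⁻³

Screen on constraints: max service T ≥ 902 °C; k ≥ 7.64 W/(m·K). Survivors: option Y, option W.
In SI units:
  option Y: σ_y = 1040 MPa, ρ = 8290 kg/m³
  option W: σ_y = 713.0 MPa, ρ = 3180 kg/m³
  option W: M = 8.40×10⁻³
  option Y: M = 3.89×10⁻³
Highest index: option W.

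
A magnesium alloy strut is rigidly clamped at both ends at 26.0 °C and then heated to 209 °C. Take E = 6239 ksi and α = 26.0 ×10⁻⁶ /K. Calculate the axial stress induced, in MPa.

205 MPa

E = 6239 ksi = 43.02 GPa.
ΔT = 183.0 K. Constrained thermal stress σ = E·α·ΔT = 43.02×10³ MPa × 26.0×10⁻⁶ × 183.0 = 205 MPa (compressive).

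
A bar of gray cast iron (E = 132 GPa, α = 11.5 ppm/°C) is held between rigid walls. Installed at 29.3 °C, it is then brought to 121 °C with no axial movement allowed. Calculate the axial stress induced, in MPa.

139 MPa

ΔT = 91.70 K. Constrained thermal stress σ = E·α·ΔT = 132.0×10³ MPa × 11.5×10⁻⁶ × 91.70 = 139 MPa (compressive).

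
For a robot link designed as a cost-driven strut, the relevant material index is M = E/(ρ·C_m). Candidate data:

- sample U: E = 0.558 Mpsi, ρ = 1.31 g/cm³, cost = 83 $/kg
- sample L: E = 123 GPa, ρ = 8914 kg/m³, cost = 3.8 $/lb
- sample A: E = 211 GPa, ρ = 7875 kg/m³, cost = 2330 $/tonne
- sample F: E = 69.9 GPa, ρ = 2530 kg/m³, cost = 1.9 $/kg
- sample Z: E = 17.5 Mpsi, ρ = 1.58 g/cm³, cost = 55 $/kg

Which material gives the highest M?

In SI units:
  sample U: E = 3.847 GPa, ρ = 1310 kg/m³, cost = 83.00 $/kg
  sample L: E = 123.0 GPa, ρ = 8914 kg/m³, cost = 8.377 $/kg
  sample A: E = 211.0 GPa, ρ = 7875 kg/m³, cost = 2.330 $/kg
  sample F: E = 69.90 GPa, ρ = 2530 kg/m³, cost = 1.900 $/kg
  sample Z: E = 120.7 GPa, ρ = 1580 kg/m³, cost = 55.00 $/kg
  sample F: M = 14.5 MN·m per $
  sample A: M = 11.5 MN·m per $
  sample L: M = 1.65 MN·m per $
  sample Z: M = 1.39 MN·m per $
  sample U: M = 0.0354 MN·m per $
The maximum is for sample F.

sample F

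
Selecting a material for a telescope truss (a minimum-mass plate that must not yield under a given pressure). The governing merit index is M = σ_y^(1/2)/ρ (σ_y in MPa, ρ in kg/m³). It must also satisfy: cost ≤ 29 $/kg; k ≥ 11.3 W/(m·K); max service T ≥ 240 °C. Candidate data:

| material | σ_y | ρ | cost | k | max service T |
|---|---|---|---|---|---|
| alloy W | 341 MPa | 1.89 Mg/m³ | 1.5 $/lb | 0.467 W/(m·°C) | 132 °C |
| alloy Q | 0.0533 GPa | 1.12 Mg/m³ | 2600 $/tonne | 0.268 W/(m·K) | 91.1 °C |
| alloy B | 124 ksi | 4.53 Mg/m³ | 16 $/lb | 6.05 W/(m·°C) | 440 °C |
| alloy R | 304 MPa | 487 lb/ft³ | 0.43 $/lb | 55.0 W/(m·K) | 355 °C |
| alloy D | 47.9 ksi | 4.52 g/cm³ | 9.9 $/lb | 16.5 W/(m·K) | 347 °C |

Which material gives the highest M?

alloy D

Screen on constraints: cost ≤ 29 $/kg; k ≥ 11.3 W/(m·K); max service T ≥ 240 °C. Survivors: alloy R, alloy D.
Putting every candidate on a common basis:
  alloy R: σ_y = 304.0 MPa, ρ = 7801 kg/m³
  alloy D: σ_y = 330.3 MPa, ρ = 4520 kg/m³
  alloy D: M = 4.02×10⁻³
  alloy R: M = 2.24×10⁻³
Alloy D has the largest M.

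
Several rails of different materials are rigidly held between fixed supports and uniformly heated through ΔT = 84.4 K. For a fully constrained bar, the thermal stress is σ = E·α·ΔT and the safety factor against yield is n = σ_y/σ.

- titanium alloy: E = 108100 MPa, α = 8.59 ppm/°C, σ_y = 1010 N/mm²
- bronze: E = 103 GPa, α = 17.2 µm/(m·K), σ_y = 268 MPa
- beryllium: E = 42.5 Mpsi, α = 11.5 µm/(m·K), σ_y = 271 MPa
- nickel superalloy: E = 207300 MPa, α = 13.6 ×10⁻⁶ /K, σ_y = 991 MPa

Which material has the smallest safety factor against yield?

beryllium

With everything in SI (GPa, ×10⁻⁶/K, MPa):
  titanium alloy: E = 108.1, α = 8.59, σ_y = 1010 → σ = 78.4 MPa, n = 12.9
  bronze: E = 103.0, α = 17.2, σ_y = 268.0 → σ = 150 MPa, n = 1.79
  beryllium: E = 293.0, α = 11.5, σ_y = 271.0 → σ = 284 MPa, n = 0.953
  nickel superalloy: E = 207.3, α = 13.6, σ_y = 991.0 → σ = 238 MPa, n = 4.16
Smallest n: beryllium with n = 0.953.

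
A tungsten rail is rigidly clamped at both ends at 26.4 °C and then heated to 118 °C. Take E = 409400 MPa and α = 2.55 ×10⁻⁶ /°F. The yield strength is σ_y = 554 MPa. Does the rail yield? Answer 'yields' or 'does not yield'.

does not yield

E = 409400 MPa = 409.4 GPa.
α = 2.55×10⁻⁶/°F × 9/5 = 4.59×10⁻⁶/K.
ΔT = 91.60 K. Constrained thermal stress σ = E·α·ΔT = 409.4×10³ MPa × 4.59×10⁻⁶ × 91.60 = 172 MPa (compressive).
Compare to σ_y = 554 MPa: σ < σ_y, so it does not yield.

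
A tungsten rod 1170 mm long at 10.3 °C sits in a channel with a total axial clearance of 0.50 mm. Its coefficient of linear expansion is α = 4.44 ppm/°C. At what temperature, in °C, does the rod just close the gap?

α·L₀·ΔT = 0.5 mm ⇒ ΔT = 0.5 / (4.44×10⁻⁶ × 1170.0) = 96.25 K.
T = 10.3 + 96.25 = 106.6 °C.

107 °C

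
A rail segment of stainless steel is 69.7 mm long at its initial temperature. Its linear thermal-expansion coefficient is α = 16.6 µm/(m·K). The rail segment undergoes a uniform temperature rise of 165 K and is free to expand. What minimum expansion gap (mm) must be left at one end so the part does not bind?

0.191 mm

ΔL = α·L₀·ΔT = 16.6×10⁻⁶ × 69.7 mm × 165.0 K = 0.191 mm.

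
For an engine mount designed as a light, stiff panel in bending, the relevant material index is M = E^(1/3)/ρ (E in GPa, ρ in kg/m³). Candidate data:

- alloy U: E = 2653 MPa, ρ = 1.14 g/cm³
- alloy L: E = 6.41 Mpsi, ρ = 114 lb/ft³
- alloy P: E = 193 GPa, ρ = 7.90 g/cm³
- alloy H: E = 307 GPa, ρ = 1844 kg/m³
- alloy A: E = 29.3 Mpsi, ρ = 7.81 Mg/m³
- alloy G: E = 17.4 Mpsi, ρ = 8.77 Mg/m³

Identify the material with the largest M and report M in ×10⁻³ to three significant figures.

alloy H, M = 3.66×10⁻³

Putting every candidate on a common basis:
  alloy U: E = 2.653 GPa, ρ = 1140 kg/m³
  alloy L: E = 44.20 GPa, ρ = 1826 kg/m³
  alloy P: E = 193.0 GPa, ρ = 7900 kg/m³
  alloy H: E = 307.0 GPa, ρ = 1844 kg/m³
  alloy A: E = 202.0 GPa, ρ = 7810 kg/m³
  alloy G: E = 120.0 GPa, ρ = 8770 kg/m³
  alloy H: M = 3.66×10⁻³
  alloy L: M = 1.94×10⁻³
  alloy U: M = 1.21×10⁻³
  alloy A: M = 0.751×10⁻³
  alloy P: M = 0.732×10⁻³
  alloy G: M = 0.562×10⁻³
Alloy H has the largest M.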